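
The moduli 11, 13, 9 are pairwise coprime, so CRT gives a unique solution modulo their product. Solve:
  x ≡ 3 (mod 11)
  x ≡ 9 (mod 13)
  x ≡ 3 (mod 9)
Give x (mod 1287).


Moduli 11, 13, 9 are pairwise coprime; by CRT there is a unique solution modulo M = 11 · 13 · 9 = 1287.
Solve pairwise, accumulating the modulus:
  Start with x ≡ 3 (mod 11).
  Combine with x ≡ 9 (mod 13): since gcd(11, 13) = 1, we get a unique residue mod 143.
    Write x = 3 + 11·t and substitute into x ≡ 9 (mod 13): 11·t ≡ 9 − 3 = 6 (mod 13).
    The inverse of 11 mod 13 is 6 (since 11·6 = 66 = 5·13 + 1), so t ≡ 6·6 = 36 ≡ 10 (mod 13).
    Then x = 3 + 11·10 = 113, valid modulo lcm(11, 13) = 143: x ≡ 113 (mod 143).
  Combine with x ≡ 3 (mod 9): since gcd(143, 9) = 1, we get a unique residue mod 1287.
    Write x = 113 + 143·t and substitute into x ≡ 3 (mod 9): 143·t ≡ 3 − 113 = -110 (mod 9).
    Reduce coefficients mod 9: 8·t ≡ 7 (mod 9).
    The inverse of 8 mod 9 is 8 (since 8·8 = 64 = 7·9 + 1), so t ≡ 8·7 = 56 ≡ 2 (mod 9).
    Then x = 113 + 143·2 = 399, valid modulo lcm(143, 9) = 1287: x ≡ 399 (mod 1287).
Verify: 399 mod 11 = 3 ✓, 399 mod 13 = 9 ✓, 399 mod 9 = 3 ✓.

x ≡ 399 (mod 1287).


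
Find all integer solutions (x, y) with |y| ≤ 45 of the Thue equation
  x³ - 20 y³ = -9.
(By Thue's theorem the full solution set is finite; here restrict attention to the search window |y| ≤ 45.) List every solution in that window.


The equation is x³ - 20y³ = -9. For fixed y, x³ = 20·y³ − 9, so a solution requires the RHS to be a perfect cube.
Strategy: iterate y from -45 to 45, compute RHS = 20·y³ − 9, and check whether it is a (positive or negative) perfect cube.
Check small values of y:
  y = 0: RHS = -9 is not a perfect cube.
  y = 1: RHS = 11 is not a perfect cube.
  y = -1: RHS = -29 is not a perfect cube.
  y = 2: RHS = 151 is not a perfect cube.
  y = -2: RHS = -169 is not a perfect cube.
  y = 3: RHS = 531 is not a perfect cube.
  y = -3: RHS = -549 is not a perfect cube.
Continuing the search up to |y| = 45 finds no solutions either.
No (x, y) in the scanned range satisfies the equation.

No integer solutions with |y| ≤ 45.


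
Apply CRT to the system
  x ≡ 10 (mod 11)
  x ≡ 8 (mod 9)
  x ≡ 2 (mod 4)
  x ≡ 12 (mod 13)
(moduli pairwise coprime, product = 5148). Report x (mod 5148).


Product of moduli M = 11 · 9 · 4 · 13 = 5148.
Merge one congruence at a time:
  Start: x ≡ 10 (mod 11).
  Combine with x ≡ 8 (mod 9); new modulus lcm = 99.
    Write x = 10 + 11·t and substitute into x ≡ 8 (mod 9): 11·t ≡ 8 − 10 = -2 (mod 9).
    Reduce coefficients mod 9: 2·t ≡ 7 (mod 9).
    The inverse of 2 mod 9 is 5 (since 2·5 = 10 = 1·9 + 1), so t ≡ 5·7 = 35 ≡ 8 (mod 9).
    Then x = 10 + 11·8 = 98, valid modulo lcm(11, 9) = 99: x ≡ 98 (mod 99).
  Combine with x ≡ 2 (mod 4); new modulus lcm = 396.
    Write x = 98 + 99·t and substitute into x ≡ 2 (mod 4): 99·t ≡ 2 − 98 = -96 (mod 4).
    Reduce coefficients mod 4: 3·t ≡ 0 (mod 4).
    The inverse of 3 mod 4 is 3 (since 3·3 = 9 = 2·4 + 1), so t ≡ 3·0 = 0 ≡ 0 (mod 4).
    Then x = 98 + 99·0 = 98, valid modulo lcm(99, 4) = 396: x ≡ 98 (mod 396).
  Combine with x ≡ 12 (mod 13); new modulus lcm = 5148.
    Write x = 98 + 396·t and substitute into x ≡ 12 (mod 13): 396·t ≡ 12 − 98 = -86 (mod 13).
    Reduce coefficients mod 13: 6·t ≡ 5 (mod 13).
    The inverse of 6 mod 13 is 11 (since 6·11 = 66 = 5·13 + 1), so t ≡ 11·5 = 55 ≡ 3 (mod 13).
    Then x = 98 + 396·3 = 1286, valid modulo lcm(396, 13) = 5148: x ≡ 1286 (mod 5148).
Verify against each original: 1286 mod 11 = 10, 1286 mod 9 = 8, 1286 mod 4 = 2, 1286 mod 13 = 12.

x ≡ 1286 (mod 5148).


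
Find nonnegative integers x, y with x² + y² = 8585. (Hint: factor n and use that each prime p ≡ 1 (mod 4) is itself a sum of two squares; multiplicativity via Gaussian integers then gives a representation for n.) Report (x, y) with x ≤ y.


Step 1: Factor n = 8585 = 5 · 17 · 101.
Step 2: Check the mod-4 condition on each prime factor: 5 ≡ 1 (mod 4), exponent 1; 17 ≡ 1 (mod 4), exponent 1; 101 ≡ 1 (mod 4), exponent 1.
All primes ≡ 3 (mod 4) appear to even exponent (or don't appear), so by the two-squares theorem n IS expressible as a sum of two squares.
Step 3: Build a representation. Here n = 5 · 17 · 101 is a product of primes ≡ 1 (mod 4). Each prime p ≡ 1 (mod 4) is itself a sum of two squares; find a² by testing p − a² for a perfect square:
  5: 5 − 1² = 4 = 2² ⇒ 5 = 1² + 2².
  17: 17 − 1² = 16 = 4² ⇒ 17 = 1² + 4².
  101: 101 − 1² = 100 = 10² ⇒ 101 = 1² + 10².
  Combine using the Brahmagupta–Fibonacci identity (a² + b²)(c² + d²) = (ac − bd)² + (ad + bc)² = (ac + bd)² + (ad − bc)²:
  5 · 17 = 85: from (1² + 2²)(1² + 4²), take (1·1 − 2·4, 1·4 + 2·1) = (1 − 8, 4 + 2) = (-7, 6); dropping signs (only squares matter) gives (7, 6); check 7² + 6² = 49 + 36 = 85 ✓.
  85 · 101 = 8585: from (7² + 6²)(1² + 10²), take (7·1 − 6·10, 7·10 + 6·1) = (7 − 60, 70 + 6) = (-53, 76); dropping signs (only squares matter) gives (53, 76); check 53² + 76² = 2809 + 5776 = 8585 ✓.
Step 4: Order so x ≤ y and verify: 53² + 76² = 2809 + 5776 = 8585 = n. ✓

n = 8585 = 53² + 76² (one valid representation with x ≤ y).


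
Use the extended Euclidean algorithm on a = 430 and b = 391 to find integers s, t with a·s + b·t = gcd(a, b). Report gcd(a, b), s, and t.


Euclidean algorithm on (430, 391) — divide until remainder is 0:
  430 = 1 · 391 + 39
  391 = 10 · 39 + 1
  39 = 39 · 1 + 0
gcd(430, 391) = 1.
Track Bezout coefficients alongside the remainders: start with r₀ = 430 = a·1 + b·0 (s = 1, t = 0) and r₁ = 391 = a·0 + b·1 (s = 0, t = 1); each new remainder r_{k+1} = r_{k-1} − q_k·r_k inherits s_{k+1} = s_{k-1} − q_k·s_k, t_{k+1} = t_{k-1} − q_k·t_k, so r_k = a·s_k + b·t_k at every step:
  q = 1: r = 39, s = 1 − 1·0 = 1, t = 0 − 1·1 = -1  (check: 430·1 + 391·(-1) = 39)
  q = 10: r = 1, s = 0 − 10·1 = -10, t = 1 − 10·(-1) = 11  (check: 430·(-10) + 391·11 = 1)
The row with r = 1 (the gcd) gives the Bezout coefficients s = -10, t = 11.
Result: 430 · (-10) + 391 · (11) = 1.

gcd(430, 391) = 1; s = -10, t = 11 (check: 430·(-10) + 391·11 = 1).


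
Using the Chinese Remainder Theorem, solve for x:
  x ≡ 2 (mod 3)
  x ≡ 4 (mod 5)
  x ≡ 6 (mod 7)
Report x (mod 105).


Moduli 3, 5, 7 are pairwise coprime; by CRT there is a unique solution modulo M = 3 · 5 · 7 = 105.
Solve pairwise, accumulating the modulus:
  Start with x ≡ 2 (mod 3).
  Combine with x ≡ 4 (mod 5): since gcd(3, 5) = 1, we get a unique residue mod 15.
    Write x = 2 + 3·t and substitute into x ≡ 4 (mod 5): 3·t ≡ 4 − 2 = 2 (mod 5).
    The inverse of 3 mod 5 is 2 (since 3·2 = 6 = 1·5 + 1), so t ≡ 2·2 = 4 ≡ 4 (mod 5).
    Then x = 2 + 3·4 = 14, valid modulo lcm(3, 5) = 15: x ≡ 14 (mod 15).
  Combine with x ≡ 6 (mod 7): since gcd(15, 7) = 1, we get a unique residue mod 105.
    Write x = 14 + 15·t and substitute into x ≡ 6 (mod 7): 15·t ≡ 6 − 14 = -8 (mod 7).
    Reduce coefficients mod 7: 1·t ≡ 6 (mod 7).
    So t ≡ 6 (mod 7).
    Then x = 14 + 15·6 = 104, valid modulo lcm(15, 7) = 105: x ≡ 104 (mod 105).
Verify: 104 mod 3 = 2 ✓, 104 mod 5 = 4 ✓, 104 mod 7 = 6 ✓.

x ≡ 104 (mod 105).


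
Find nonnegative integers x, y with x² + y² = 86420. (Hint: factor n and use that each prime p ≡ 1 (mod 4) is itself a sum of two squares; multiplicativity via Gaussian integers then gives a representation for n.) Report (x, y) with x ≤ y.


Step 1: Factor n = 86420 = 2^2 · 5 · 29 · 149.
Step 2: Check the mod-4 condition on each prime factor: 2 = 2 (special); 5 ≡ 1 (mod 4), exponent 1; 29 ≡ 1 (mod 4), exponent 1; 149 ≡ 1 (mod 4), exponent 1.
All primes ≡ 3 (mod 4) appear to even exponent (or don't appear), so by the two-squares theorem n IS expressible as a sum of two squares.
Step 3: Build a representation. Group n = k² · m with k = 2 and m = 5 · 29 · 149 = 21605 (a product of primes ≡ 1 (mod 4)); a representation of m scales to one of n via (k·x)² + (k·y)² = k²(x² + y²). Each prime p ≡ 1 (mod 4) is itself a sum of two squares; find a² by testing p − a² for a perfect square:
  5: 5 − 1² = 4 = 2² ⇒ 5 = 1² + 2².
  29: 29 − 1² = 28, 29 − 2² = 25 = 5² ⇒ 29 = 2² + 5².
  149: 149 − 1² = 148, 149 − 2² = 145, 149 − 3² = 140, 149 − 4² = 133, 149 − 5² = 124, 149 − 6² = 113, 149 − 7² = 100 = 10² ⇒ 149 = 7² + 10².
  Combine using the Brahmagupta–Fibonacci identity (a² + b²)(c² + d²) = (ac − bd)² + (ad + bc)² = (ac + bd)² + (ad − bc)²:
  5 · 29 = 145: from (1² + 2²)(2² + 5²), take (1·2 − 2·5, 1·5 + 2·2) = (2 − 10, 5 + 4) = (-8, 9); dropping signs (only squares matter) gives (8, 9); check 8² + 9² = 64 + 81 = 145 ✓.
  145 · 149 = 21605: from (8² + 9²)(7² + 10²), take (8·7 − 9·10, 8·10 + 9·7) = (56 − 90, 80 + 63) = (-34, 143); dropping signs (only squares matter) gives (34, 143); check 34² + 143² = 1156 + 20449 = 21605 ✓.
  Scale by k = 2: (2·34, 2·143) = (68, 286).
Step 4: Order so x ≤ y and verify: 68² + 286² = 4624 + 81796 = 86420 = n. ✓

n = 86420 = 68² + 286² (one valid representation with x ≤ y).


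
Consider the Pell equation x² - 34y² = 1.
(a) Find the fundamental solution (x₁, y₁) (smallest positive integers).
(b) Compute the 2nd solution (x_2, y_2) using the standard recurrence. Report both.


Step 1: Find the fundamental solution (x₁, y₁) of x² - 34y² = 1.
  Expand √34 as a continued fraction. a₀ = ⌊√34⌋ = 5; iterate m_{k+1} = d_k·a_k − m_k, d_{k+1} = (34 − m_{k+1}²)/d_k, a_{k+1} = ⌊(a₀ + m_{k+1})/d_{k+1}⌋ (starting m₀ = 0, d₀ = 1), with convergents p_k = a_k·p_{k-1} + p_{k-2}, q_k = a_k·q_{k-1} + q_{k-2} (p₋₁ = 1, q₋₁ = 0):
  k = 0: a₀ = 5; p₀/q₀ = 5/1; p₀² − 34·q₀² = 25 − 34 = -9.
  k = 1: m = 5, d = 9, a = ⌊(5 + 5)/9⌋ = 1; p/q = (1·5 + 1)/(1·1 + 0) = 6/1; p² − 34·q² = 36 − 34 = 2.
  k = 2: m = 4, d = 2, a = ⌊(5 + 4)/2⌋ = 4; p/q = (4·6 + 5)/(4·1 + 1) = 29/5; p² − 34·q² = 841 − 850 = -9.
  k = 3: m = 4, d = 9, a = ⌊(5 + 4)/9⌋ = 1; p/q = (1·29 + 6)/(1·5 + 1) = 35/6; p² − 34·q² = 1225 − 1224 = 1.
  The first convergent with p² − 34·q² = 1 gives the fundamental solution (x₁, y₁) = (35, 6).
Step 2: Apply the recurrence (x_{n+1}, y_{n+1}) = (x₁x_n + 34y₁y_n, x₁y_n + y₁x_n) repeatedly.
  From (x_1, y_1) = (35, 6): x_2 = 35·35 + 34·6·6 = 2449; y_2 = 35·6 + 6·35 = 420.
Step 3: Verify x_2² - 34·y_2² = 5997601 - 5997600 = 1 (should be 1). ✓

(x_1, y_1) = (35, 6); (x_2, y_2) = (2449, 420).


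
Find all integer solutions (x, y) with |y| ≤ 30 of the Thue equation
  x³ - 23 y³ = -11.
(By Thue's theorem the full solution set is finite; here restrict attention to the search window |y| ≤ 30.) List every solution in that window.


The equation is x³ - 23y³ = -11. For fixed y, x³ = 23·y³ − 11, so a solution requires the RHS to be a perfect cube.
Strategy: iterate y from -30 to 30, compute RHS = 23·y³ − 11, and check whether it is a (positive or negative) perfect cube.
Check small values of y:
  y = 0: RHS = -11 is not a perfect cube.
  y = 1: RHS = 12 is not a perfect cube.
  y = -1: RHS = -34 is not a perfect cube.
  y = 2: RHS = 173 is not a perfect cube.
  y = -2: RHS = -195 is not a perfect cube.
  y = 3: RHS = 610 is not a perfect cube.
  y = -3: RHS = -632 is not a perfect cube.
Continuing the search up to |y| = 30 finds no solutions either.
No (x, y) in the scanned range satisfies the equation.

No integer solutions with |y| ≤ 30.


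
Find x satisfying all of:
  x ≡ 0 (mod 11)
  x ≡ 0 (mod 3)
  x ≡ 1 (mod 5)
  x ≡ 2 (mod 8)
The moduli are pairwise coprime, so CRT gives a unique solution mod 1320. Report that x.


Product of moduli M = 11 · 3 · 5 · 8 = 1320.
Merge one congruence at a time:
  Start: x ≡ 0 (mod 11).
  Combine with x ≡ 0 (mod 3); new modulus lcm = 33.
    Write x = 0 + 11·t and substitute into x ≡ 0 (mod 3): 11·t ≡ 0 − 0 = 0 (mod 3).
    Reduce coefficients mod 3: 2·t ≡ 0 (mod 3).
    The inverse of 2 mod 3 is 2 (since 2·2 = 4 = 1·3 + 1), so t ≡ 2·0 = 0 ≡ 0 (mod 3).
    Then x = 0 + 11·0 = 0, valid modulo lcm(11, 3) = 33: x ≡ 0 (mod 33).
  Combine with x ≡ 1 (mod 5); new modulus lcm = 165.
    Write x = 0 + 33·t and substitute into x ≡ 1 (mod 5): 33·t ≡ 1 − 0 = 1 (mod 5).
    Reduce coefficients mod 5: 3·t ≡ 1 (mod 5).
    The inverse of 3 mod 5 is 2 (since 3·2 = 6 = 1·5 + 1), so t ≡ 2·1 = 2 ≡ 2 (mod 5).
    Then x = 0 + 33·2 = 66, valid modulo lcm(33, 5) = 165: x ≡ 66 (mod 165).
  Combine with x ≡ 2 (mod 8); new modulus lcm = 1320.
    Write x = 66 + 165·t and substitute into x ≡ 2 (mod 8): 165·t ≡ 2 − 66 = -64 (mod 8).
    Reduce coefficients mod 8: 5·t ≡ 0 (mod 8).
    The inverse of 5 mod 8 is 5 (since 5·5 = 25 = 3·8 + 1), so t ≡ 5·0 = 0 ≡ 0 (mod 8).
    Then x = 66 + 165·0 = 66, valid modulo lcm(165, 8) = 1320: x ≡ 66 (mod 1320).
Verify against each original: 66 mod 11 = 0, 66 mod 3 = 0, 66 mod 5 = 1, 66 mod 8 = 2.

x ≡ 66 (mod 1320).


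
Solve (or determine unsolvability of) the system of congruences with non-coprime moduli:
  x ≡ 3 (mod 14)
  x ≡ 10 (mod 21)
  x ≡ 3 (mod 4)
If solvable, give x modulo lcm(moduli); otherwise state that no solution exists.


Moduli 14, 21, 4 are not pairwise coprime, so CRT works modulo lcm(m_i) when all pairwise compatibility conditions hold.
Pairwise compatibility: gcd(m_i, m_j) must divide a_i - a_j for every pair.
Merge one congruence at a time:
  Start: x ≡ 3 (mod 14).
  Combine with x ≡ 10 (mod 21): gcd(14, 21) = 7; 10 - 3 = 7, which IS divisible by 7, so compatible.
    Write x = 3 + 14·t and substitute into x ≡ 10 (mod 21): 14·t ≡ 10 − 3 = 7 (mod 21).
    Divide the congruence (and modulus) by g = 7: 2·t ≡ 1 (mod 3).
    The inverse of 2 mod 3 is 2 (since 2·2 = 4 = 1·3 + 1), so t ≡ 2·1 = 2 ≡ 2 (mod 3).
    Then x = 3 + 14·2 = 31, valid modulo lcm(14, 21) = 42: x ≡ 31 (mod 42).
  Combine with x ≡ 3 (mod 4): gcd(42, 4) = 2; 3 - 31 = -28, which IS divisible by 2, so compatible.
    Write x = 31 + 42·t and substitute into x ≡ 3 (mod 4): 42·t ≡ 3 − 31 = -28 (mod 4).
    Divide the congruence (and modulus) by g = 2: 21·t ≡ -14 (mod 2).
    Reduce coefficients mod 2: 1·t ≡ 0 (mod 2).
    So t ≡ 0 (mod 2).
    Then x = 31 + 42·0 = 31, valid modulo lcm(42, 4) = 84: x ≡ 31 (mod 84).
Verify: 31 mod 14 = 3, 31 mod 21 = 10, 31 mod 4 = 3.

x ≡ 31 (mod 84).


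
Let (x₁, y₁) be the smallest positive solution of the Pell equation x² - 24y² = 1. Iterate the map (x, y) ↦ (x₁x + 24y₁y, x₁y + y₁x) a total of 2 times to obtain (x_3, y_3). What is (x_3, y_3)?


Step 1: Find the fundamental solution (x₁, y₁) of x² - 24y² = 1.
  Expand √24 as a continued fraction. a₀ = ⌊√24⌋ = 4; iterate m_{k+1} = d_k·a_k − m_k, d_{k+1} = (24 − m_{k+1}²)/d_k, a_{k+1} = ⌊(a₀ + m_{k+1})/d_{k+1}⌋ (starting m₀ = 0, d₀ = 1), with convergents p_k = a_k·p_{k-1} + p_{k-2}, q_k = a_k·q_{k-1} + q_{k-2} (p₋₁ = 1, q₋₁ = 0):
  k = 0: a₀ = 4; p₀/q₀ = 4/1; p₀² − 24·q₀² = 16 − 24 = -8.
  k = 1: m = 4, d = 8, a = ⌊(4 + 4)/8⌋ = 1; p/q = (1·4 + 1)/(1·1 + 0) = 5/1; p² − 24·q² = 25 − 24 = 1.
  The first convergent with p² − 24·q² = 1 gives the fundamental solution (x₁, y₁) = (5, 1).
Step 2: Apply the recurrence (x_{n+1}, y_{n+1}) = (x₁x_n + 24y₁y_n, x₁y_n + y₁x_n) repeatedly.
  From (x_1, y_1) = (5, 1): x_2 = 5·5 + 24·1·1 = 49; y_2 = 5·1 + 1·5 = 10.
  From (x_2, y_2) = (49, 10): x_3 = 5·49 + 24·1·10 = 485; y_3 = 5·10 + 1·49 = 99.
Step 3: Verify x_3² - 24·y_3² = 235225 - 235224 = 1 (should be 1). ✓

(x_1, y_1) = (5, 1); (x_3, y_3) = (485, 99).


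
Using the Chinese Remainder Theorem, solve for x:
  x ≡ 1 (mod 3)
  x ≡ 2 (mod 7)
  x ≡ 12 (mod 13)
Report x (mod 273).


Moduli 3, 7, 13 are pairwise coprime; by CRT there is a unique solution modulo M = 3 · 7 · 13 = 273.
Solve pairwise, accumulating the modulus:
  Start with x ≡ 1 (mod 3).
  Combine with x ≡ 2 (mod 7): since gcd(3, 7) = 1, we get a unique residue mod 21.
    Write x = 1 + 3·t and substitute into x ≡ 2 (mod 7): 3·t ≡ 2 − 1 = 1 (mod 7).
    The inverse of 3 mod 7 is 5 (since 3·5 = 15 = 2·7 + 1), so t ≡ 5·1 = 5 ≡ 5 (mod 7).
    Then x = 1 + 3·5 = 16, valid modulo lcm(3, 7) = 21: x ≡ 16 (mod 21).
  Combine with x ≡ 12 (mod 13): since gcd(21, 13) = 1, we get a unique residue mod 273.
    Write x = 16 + 21·t and substitute into x ≡ 12 (mod 13): 21·t ≡ 12 − 16 = -4 (mod 13).
    Reduce coefficients mod 13: 8·t ≡ 9 (mod 13).
    The inverse of 8 mod 13 is 5 (since 8·5 = 40 = 3·13 + 1), so t ≡ 5·9 = 45 ≡ 6 (mod 13).
    Then x = 16 + 21·6 = 142, valid modulo lcm(21, 13) = 273: x ≡ 142 (mod 273).
Verify: 142 mod 3 = 1 ✓, 142 mod 7 = 2 ✓, 142 mod 13 = 12 ✓.

x ≡ 142 (mod 273).


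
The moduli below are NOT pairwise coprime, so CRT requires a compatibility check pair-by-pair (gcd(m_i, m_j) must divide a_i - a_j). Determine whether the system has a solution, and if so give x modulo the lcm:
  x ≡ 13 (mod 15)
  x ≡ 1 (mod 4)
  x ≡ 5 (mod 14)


Moduli 15, 4, 14 are not pairwise coprime, so CRT works modulo lcm(m_i) when all pairwise compatibility conditions hold.
Pairwise compatibility: gcd(m_i, m_j) must divide a_i - a_j for every pair.
Merge one congruence at a time:
  Start: x ≡ 13 (mod 15).
  Combine with x ≡ 1 (mod 4): gcd(15, 4) = 1; 1 - 13 = -12, which IS divisible by 1, so compatible.
    Write x = 13 + 15·t and substitute into x ≡ 1 (mod 4): 15·t ≡ 1 − 13 = -12 (mod 4).
    Reduce coefficients mod 4: 3·t ≡ 0 (mod 4).
    The inverse of 3 mod 4 is 3 (since 3·3 = 9 = 2·4 + 1), so t ≡ 3·0 = 0 ≡ 0 (mod 4).
    Then x = 13 + 15·0 = 13, valid modulo lcm(15, 4) = 60: x ≡ 13 (mod 60).
  Combine with x ≡ 5 (mod 14): gcd(60, 14) = 2; 5 - 13 = -8, which IS divisible by 2, so compatible.
    Write x = 13 + 60·t and substitute into x ≡ 5 (mod 14): 60·t ≡ 5 − 13 = -8 (mod 14).
    Divide the congruence (and modulus) by g = 2: 30·t ≡ -4 (mod 7).
    Reduce coefficients mod 7: 2·t ≡ 3 (mod 7).
    The inverse of 2 mod 7 is 4 (since 2·4 = 8 = 1·7 + 1), so t ≡ 4·3 = 12 ≡ 5 (mod 7).
    Then x = 13 + 60·5 = 313, valid modulo lcm(60, 14) = 420: x ≡ 313 (mod 420).
Verify: 313 mod 15 = 13, 313 mod 4 = 1, 313 mod 14 = 5.

x ≡ 313 (mod 420).


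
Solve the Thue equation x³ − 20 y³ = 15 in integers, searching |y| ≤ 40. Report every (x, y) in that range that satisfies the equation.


The equation is x³ - 20y³ = 15. For fixed y, x³ = 20·y³ + 15, so a solution requires the RHS to be a perfect cube.
Strategy: iterate y from -40 to 40, compute RHS = 20·y³ + 15, and check whether it is a (positive or negative) perfect cube.
Check small values of y:
  y = 0: RHS = 15 is not a perfect cube.
  y = 1: RHS = 35 is not a perfect cube.
  y = -1: RHS = -5 is not a perfect cube.
  y = 2: RHS = 175 is not a perfect cube.
  y = -2: RHS = -145 is not a perfect cube.
  y = 3: RHS = 555 is not a perfect cube.
  y = -3: RHS = -525 is not a perfect cube.
Continuing the search up to |y| = 40 finds no solutions either.
No (x, y) in the scanned range satisfies the equation.

No integer solutions with |y| ≤ 40.


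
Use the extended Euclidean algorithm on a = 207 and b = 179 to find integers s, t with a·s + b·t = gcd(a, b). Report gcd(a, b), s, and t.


Euclidean algorithm on (207, 179) — divide until remainder is 0:
  207 = 1 · 179 + 28
  179 = 6 · 28 + 11
  28 = 2 · 11 + 6
  11 = 1 · 6 + 5
  6 = 1 · 5 + 1
  5 = 5 · 1 + 0
gcd(207, 179) = 1.
Track Bezout coefficients alongside the remainders: start with r₀ = 207 = a·1 + b·0 (s = 1, t = 0) and r₁ = 179 = a·0 + b·1 (s = 0, t = 1); each new remainder r_{k+1} = r_{k-1} − q_k·r_k inherits s_{k+1} = s_{k-1} − q_k·s_k, t_{k+1} = t_{k-1} − q_k·t_k, so r_k = a·s_k + b·t_k at every step:
  q = 1: r = 28, s = 1 − 1·0 = 1, t = 0 − 1·1 = -1  (check: 207·1 + 179·(-1) = 28)
  q = 6: r = 11, s = 0 − 6·1 = -6, t = 1 − 6·(-1) = 7  (check: 207·(-6) + 179·7 = 11)
  q = 2: r = 6, s = 1 − 2·(-6) = 13, t = -1 − 2·7 = -15  (check: 207·13 + 179·(-15) = 6)
  q = 1: r = 5, s = -6 − 1·13 = -19, t = 7 − 1·(-15) = 22  (check: 207·(-19) + 179·22 = 5)
  q = 1: r = 1, s = 13 − 1·(-19) = 32, t = -15 − 1·22 = -37  (check: 207·32 + 179·(-37) = 1)
The row with r = 1 (the gcd) gives the Bezout coefficients s = 32, t = -37.
Result: 207 · (32) + 179 · (-37) = 1.

gcd(207, 179) = 1; s = 32, t = -37 (check: 207·32 + 179·(-37) = 1).


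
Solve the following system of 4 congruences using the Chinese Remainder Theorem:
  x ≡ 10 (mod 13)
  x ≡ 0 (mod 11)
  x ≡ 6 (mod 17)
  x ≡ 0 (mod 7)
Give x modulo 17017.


Product of moduli M = 13 · 11 · 17 · 7 = 17017.
Merge one congruence at a time:
  Start: x ≡ 10 (mod 13).
  Combine with x ≡ 0 (mod 11); new modulus lcm = 143.
    Write x = 10 + 13·t and substitute into x ≡ 0 (mod 11): 13·t ≡ 0 − 10 = -10 (mod 11).
    Reduce coefficients mod 11: 2·t ≡ 1 (mod 11).
    The inverse of 2 mod 11 is 6 (since 2·6 = 12 = 1·11 + 1), so t ≡ 6·1 = 6 ≡ 6 (mod 11).
    Then x = 10 + 13·6 = 88, valid modulo lcm(13, 11) = 143: x ≡ 88 (mod 143).
  Combine with x ≡ 6 (mod 17); new modulus lcm = 2431.
    Write x = 88 + 143·t and substitute into x ≡ 6 (mod 17): 143·t ≡ 6 − 88 = -82 (mod 17).
    Reduce coefficients mod 17: 7·t ≡ 3 (mod 17).
    The inverse of 7 mod 17 is 5 (since 7·5 = 35 = 2·17 + 1), so t ≡ 5·3 = 15 ≡ 15 (mod 17).
    Then x = 88 + 143·15 = 2233, valid modulo lcm(143, 17) = 2431: x ≡ 2233 (mod 2431).
  Combine with x ≡ 0 (mod 7); new modulus lcm = 17017.
    Write x = 2233 + 2431·t and substitute into x ≡ 0 (mod 7): 2431·t ≡ 0 − 2233 = -2233 (mod 7).
    Reduce coefficients mod 7: 2·t ≡ 0 (mod 7).
    The inverse of 2 mod 7 is 4 (since 2·4 = 8 = 1·7 + 1), so t ≡ 4·0 = 0 ≡ 0 (mod 7).
    Then x = 2233 + 2431·0 = 2233, valid modulo lcm(2431, 7) = 17017: x ≡ 2233 (mod 17017).
Verify against each original: 2233 mod 13 = 10, 2233 mod 11 = 0, 2233 mod 17 = 6, 2233 mod 7 = 0.

x ≡ 2233 (mod 17017).


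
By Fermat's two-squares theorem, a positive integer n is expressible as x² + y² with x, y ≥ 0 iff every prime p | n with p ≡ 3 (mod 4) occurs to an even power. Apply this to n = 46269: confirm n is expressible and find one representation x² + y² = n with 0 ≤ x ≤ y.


Step 1: Factor n = 46269 = 3^2 · 53 · 97.
Step 2: Check the mod-4 condition on each prime factor: 3 ≡ 3 (mod 4), exponent 2 (must be even); 53 ≡ 1 (mod 4), exponent 1; 97 ≡ 1 (mod 4), exponent 1.
All primes ≡ 3 (mod 4) appear to even exponent (or don't appear), so by the two-squares theorem n IS expressible as a sum of two squares.
Step 3: Build a representation. Group n = k² · m with k = 3 and m = 53 · 97 = 5141 (a product of primes ≡ 1 (mod 4)); a representation of m scales to one of n via (k·x)² + (k·y)² = k²(x² + y²). Each prime p ≡ 1 (mod 4) is itself a sum of two squares; find a² by testing p − a² for a perfect square:
  53: 53 − 1² = 52, 53 − 2² = 49 = 7² ⇒ 53 = 2² + 7².
  97: 97 − 1² = 96, 97 − 2² = 93, 97 − 3² = 88, 97 − 4² = 81 = 9² ⇒ 97 = 4² + 9².
  Combine using the Brahmagupta–Fibonacci identity (a² + b²)(c² + d²) = (ac − bd)² + (ad + bc)² = (ac + bd)² + (ad − bc)²:
  53 · 97 = 5141: from (2² + 7²)(4² + 9²), take (2·4 − 7·9, 2·9 + 7·4) = (8 − 63, 18 + 28) = (-55, 46); dropping signs (only squares matter) gives (55, 46); check 55² + 46² = 3025 + 2116 = 5141 ✓.
  Scale by k = 3: (3·55, 3·46) = (165, 138).
Step 4: Order so x ≤ y and verify: 138² + 165² = 19044 + 27225 = 46269 = n. ✓

n = 46269 = 138² + 165² (one valid representation with x ≤ y).


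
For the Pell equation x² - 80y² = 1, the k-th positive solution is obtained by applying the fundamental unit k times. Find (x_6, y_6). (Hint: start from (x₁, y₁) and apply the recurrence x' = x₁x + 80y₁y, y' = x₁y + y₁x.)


Step 1: Find the fundamental solution (x₁, y₁) of x² - 80y² = 1.
  Expand √80 as a continued fraction. a₀ = ⌊√80⌋ = 8; iterate m_{k+1} = d_k·a_k − m_k, d_{k+1} = (80 − m_{k+1}²)/d_k, a_{k+1} = ⌊(a₀ + m_{k+1})/d_{k+1}⌋ (starting m₀ = 0, d₀ = 1), with convergents p_k = a_k·p_{k-1} + p_{k-2}, q_k = a_k·q_{k-1} + q_{k-2} (p₋₁ = 1, q₋₁ = 0):
  k = 0: a₀ = 8; p₀/q₀ = 8/1; p₀² − 80·q₀² = 64 − 80 = -16.
  k = 1: m = 8, d = 16, a = ⌊(8 + 8)/16⌋ = 1; p/q = (1·8 + 1)/(1·1 + 0) = 9/1; p² − 80·q² = 81 − 80 = 1.
  The first convergent with p² − 80·q² = 1 gives the fundamental solution (x₁, y₁) = (9, 1).
Step 2: Apply the recurrence (x_{n+1}, y_{n+1}) = (x₁x_n + 80y₁y_n, x₁y_n + y₁x_n) repeatedly.
  From (x_1, y_1) = (9, 1): x_2 = 9·9 + 80·1·1 = 161; y_2 = 9·1 + 1·9 = 18.
  From (x_2, y_2) = (161, 18): x_3 = 9·161 + 80·1·18 = 2889; y_3 = 9·18 + 1·161 = 323.
  From (x_3, y_3) = (2889, 323): x_4 = 9·2889 + 80·1·323 = 51841; y_4 = 9·323 + 1·2889 = 5796.
  From (x_4, y_4) = (51841, 5796): x_5 = 9·51841 + 80·1·5796 = 930249; y_5 = 9·5796 + 1·51841 = 104005.
  From (x_5, y_5) = (930249, 104005): x_6 = 9·930249 + 80·1·104005 = 16692641; y_6 = 9·104005 + 1·930249 = 1866294.
Step 3: Verify x_6² - 80·y_6² = 278644263554881 - 278644263554880 = 1 (should be 1). ✓

(x_1, y_1) = (9, 1); (x_6, y_6) = (16692641, 1866294).


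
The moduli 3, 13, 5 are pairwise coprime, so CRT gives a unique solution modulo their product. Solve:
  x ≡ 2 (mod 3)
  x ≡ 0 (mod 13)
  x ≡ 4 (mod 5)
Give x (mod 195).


Moduli 3, 13, 5 are pairwise coprime; by CRT there is a unique solution modulo M = 3 · 13 · 5 = 195.
Solve pairwise, accumulating the modulus:
  Start with x ≡ 2 (mod 3).
  Combine with x ≡ 0 (mod 13): since gcd(3, 13) = 1, we get a unique residue mod 39.
    Write x = 2 + 3·t and substitute into x ≡ 0 (mod 13): 3·t ≡ 0 − 2 = -2 (mod 13).
    Reduce coefficients mod 13: 3·t ≡ 11 (mod 13).
    The inverse of 3 mod 13 is 9 (since 3·9 = 27 = 2·13 + 1), so t ≡ 9·11 = 99 ≡ 8 (mod 13).
    Then x = 2 + 3·8 = 26, valid modulo lcm(3, 13) = 39: x ≡ 26 (mod 39).
  Combine with x ≡ 4 (mod 5): since gcd(39, 5) = 1, we get a unique residue mod 195.
    Write x = 26 + 39·t and substitute into x ≡ 4 (mod 5): 39·t ≡ 4 − 26 = -22 (mod 5).
    Reduce coefficients mod 5: 4·t ≡ 3 (mod 5).
    The inverse of 4 mod 5 is 4 (since 4·4 = 16 = 3·5 + 1), so t ≡ 4·3 = 12 ≡ 2 (mod 5).
    Then x = 26 + 39·2 = 104, valid modulo lcm(39, 5) = 195: x ≡ 104 (mod 195).
Verify: 104 mod 3 = 2 ✓, 104 mod 13 = 0 ✓, 104 mod 5 = 4 ✓.

x ≡ 104 (mod 195).


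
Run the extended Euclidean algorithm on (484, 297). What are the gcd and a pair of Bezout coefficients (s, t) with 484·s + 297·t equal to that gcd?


Euclidean algorithm on (484, 297) — divide until remainder is 0:
  484 = 1 · 297 + 187
  297 = 1 · 187 + 110
  187 = 1 · 110 + 77
  110 = 1 · 77 + 33
  77 = 2 · 33 + 11
  33 = 3 · 11 + 0
gcd(484, 297) = 11.
Track Bezout coefficients alongside the remainders: start with r₀ = 484 = a·1 + b·0 (s = 1, t = 0) and r₁ = 297 = a·0 + b·1 (s = 0, t = 1); each new remainder r_{k+1} = r_{k-1} − q_k·r_k inherits s_{k+1} = s_{k-1} − q_k·s_k, t_{k+1} = t_{k-1} − q_k·t_k, so r_k = a·s_k + b·t_k at every step:
  q = 1: r = 187, s = 1 − 1·0 = 1, t = 0 − 1·1 = -1  (check: 484·1 + 297·(-1) = 187)
  q = 1: r = 110, s = 0 − 1·1 = -1, t = 1 − 1·(-1) = 2  (check: 484·(-1) + 297·2 = 110)
  q = 1: r = 77, s = 1 − 1·(-1) = 2, t = -1 − 1·2 = -3  (check: 484·2 + 297·(-3) = 77)
  q = 1: r = 33, s = -1 − 1·2 = -3, t = 2 − 1·(-3) = 5  (check: 484·(-3) + 297·5 = 33)
  q = 2: r = 11, s = 2 − 2·(-3) = 8, t = -3 − 2·5 = -13  (check: 484·8 + 297·(-13) = 11)
The row with r = 11 (the gcd) gives the Bezout coefficients s = 8, t = -13.
Result: 484 · (8) + 297 · (-13) = 11.

gcd(484, 297) = 11; s = 8, t = -13 (check: 484·8 + 297·(-13) = 11).


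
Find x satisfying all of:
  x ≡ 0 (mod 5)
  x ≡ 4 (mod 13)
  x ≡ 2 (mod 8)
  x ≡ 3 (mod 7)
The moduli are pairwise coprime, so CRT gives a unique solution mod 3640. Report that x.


Product of moduli M = 5 · 13 · 8 · 7 = 3640.
Merge one congruence at a time:
  Start: x ≡ 0 (mod 5).
  Combine with x ≡ 4 (mod 13); new modulus lcm = 65.
    Write x = 0 + 5·t and substitute into x ≡ 4 (mod 13): 5·t ≡ 4 − 0 = 4 (mod 13).
    The inverse of 5 mod 13 is 8 (since 5·8 = 40 = 3·13 + 1), so t ≡ 8·4 = 32 ≡ 6 (mod 13).
    Then x = 0 + 5·6 = 30, valid modulo lcm(5, 13) = 65: x ≡ 30 (mod 65).
  Combine with x ≡ 2 (mod 8); new modulus lcm = 520.
    Write x = 30 + 65·t and substitute into x ≡ 2 (mod 8): 65·t ≡ 2 − 30 = -28 (mod 8).
    Reduce coefficients mod 8: 1·t ≡ 4 (mod 8).
    So t ≡ 4 (mod 8).
    Then x = 30 + 65·4 = 290, valid modulo lcm(65, 8) = 520: x ≡ 290 (mod 520).
  Combine with x ≡ 3 (mod 7); new modulus lcm = 3640.
    Write x = 290 + 520·t and substitute into x ≡ 3 (mod 7): 520·t ≡ 3 − 290 = -287 (mod 7).
    Reduce coefficients mod 7: 2·t ≡ 0 (mod 7).
    The inverse of 2 mod 7 is 4 (since 2·4 = 8 = 1·7 + 1), so t ≡ 4·0 = 0 ≡ 0 (mod 7).
    Then x = 290 + 520·0 = 290, valid modulo lcm(520, 7) = 3640: x ≡ 290 (mod 3640).
Verify against each original: 290 mod 5 = 0, 290 mod 13 = 4, 290 mod 8 = 2, 290 mod 7 = 3.

x ≡ 290 (mod 3640).


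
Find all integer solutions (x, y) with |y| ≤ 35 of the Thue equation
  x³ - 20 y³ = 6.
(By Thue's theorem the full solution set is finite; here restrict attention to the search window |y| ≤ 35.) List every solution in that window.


The equation is x³ - 20y³ = 6. For fixed y, x³ = 20·y³ + 6, so a solution requires the RHS to be a perfect cube.
Strategy: iterate y from -35 to 35, compute RHS = 20·y³ + 6, and check whether it is a (positive or negative) perfect cube.
Check small values of y:
  y = 0: RHS = 6 is not a perfect cube.
  y = 1: RHS = 26 is not a perfect cube.
  y = -1: RHS = -14 is not a perfect cube.
  y = 2: RHS = 166 is not a perfect cube.
  y = -2: RHS = -154 is not a perfect cube.
  y = 3: RHS = 546 is not a perfect cube.
  y = -3: RHS = -534 is not a perfect cube.
Continuing the search up to |y| = 35 finds no solutions either.
No (x, y) in the scanned range satisfies the equation.

No integer solutions with |y| ≤ 35.


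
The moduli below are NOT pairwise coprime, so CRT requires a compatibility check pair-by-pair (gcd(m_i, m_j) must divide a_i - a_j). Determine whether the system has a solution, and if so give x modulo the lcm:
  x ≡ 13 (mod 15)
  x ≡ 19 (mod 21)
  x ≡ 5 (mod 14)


Moduli 15, 21, 14 are not pairwise coprime, so CRT works modulo lcm(m_i) when all pairwise compatibility conditions hold.
Pairwise compatibility: gcd(m_i, m_j) must divide a_i - a_j for every pair.
Merge one congruence at a time:
  Start: x ≡ 13 (mod 15).
  Combine with x ≡ 19 (mod 21): gcd(15, 21) = 3; 19 - 13 = 6, which IS divisible by 3, so compatible.
    Write x = 13 + 15·t and substitute into x ≡ 19 (mod 21): 15·t ≡ 19 − 13 = 6 (mod 21).
    Divide the congruence (and modulus) by g = 3: 5·t ≡ 2 (mod 7).
    The inverse of 5 mod 7 is 3 (since 5·3 = 15 = 2·7 + 1), so t ≡ 3·2 = 6 ≡ 6 (mod 7).
    Then x = 13 + 15·6 = 103, valid modulo lcm(15, 21) = 105: x ≡ 103 (mod 105).
  Combine with x ≡ 5 (mod 14): gcd(105, 14) = 7; 5 - 103 = -98, which IS divisible by 7, so compatible.
    Write x = 103 + 105·t and substitute into x ≡ 5 (mod 14): 105·t ≡ 5 − 103 = -98 (mod 14).
    Divide the congruence (and modulus) by g = 7: 15·t ≡ -14 (mod 2).
    Reduce coefficients mod 2: 1·t ≡ 0 (mod 2).
    So t ≡ 0 (mod 2).
    Then x = 103 + 105·0 = 103, valid modulo lcm(105, 14) = 210: x ≡ 103 (mod 210).
Verify: 103 mod 15 = 13, 103 mod 21 = 19, 103 mod 14 = 5.

x ≡ 103 (mod 210).


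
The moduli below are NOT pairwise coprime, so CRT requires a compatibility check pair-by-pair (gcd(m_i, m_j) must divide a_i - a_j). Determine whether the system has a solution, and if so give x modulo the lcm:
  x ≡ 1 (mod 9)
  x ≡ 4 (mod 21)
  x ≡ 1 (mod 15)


Moduli 9, 21, 15 are not pairwise coprime, so CRT works modulo lcm(m_i) when all pairwise compatibility conditions hold.
Pairwise compatibility: gcd(m_i, m_j) must divide a_i - a_j for every pair.
Merge one congruence at a time:
  Start: x ≡ 1 (mod 9).
  Combine with x ≡ 4 (mod 21): gcd(9, 21) = 3; 4 - 1 = 3, which IS divisible by 3, so compatible.
    Write x = 1 + 9·t and substitute into x ≡ 4 (mod 21): 9·t ≡ 4 − 1 = 3 (mod 21).
    Divide the congruence (and modulus) by g = 3: 3·t ≡ 1 (mod 7).
    The inverse of 3 mod 7 is 5 (since 3·5 = 15 = 2·7 + 1), so t ≡ 5·1 = 5 ≡ 5 (mod 7).
    Then x = 1 + 9·5 = 46, valid modulo lcm(9, 21) = 63: x ≡ 46 (mod 63).
  Combine with x ≡ 1 (mod 15): gcd(63, 15) = 3; 1 - 46 = -45, which IS divisible by 3, so compatible.
    Write x = 46 + 63·t and substitute into x ≡ 1 (mod 15): 63·t ≡ 1 − 46 = -45 (mod 15).
    Divide the congruence (and modulus) by g = 3: 21·t ≡ -15 (mod 5).
    Reduce coefficients mod 5: 1·t ≡ 0 (mod 5).
    So t ≡ 0 (mod 5).
    Then x = 46 + 63·0 = 46, valid modulo lcm(63, 15) = 315: x ≡ 46 (mod 315).
Verify: 46 mod 9 = 1, 46 mod 21 = 4, 46 mod 15 = 1.

x ≡ 46 (mod 315).


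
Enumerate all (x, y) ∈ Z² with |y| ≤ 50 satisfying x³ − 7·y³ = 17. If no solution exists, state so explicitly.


The equation is x³ - 7y³ = 17. For fixed y, x³ = 7·y³ + 17, so a solution requires the RHS to be a perfect cube.
Strategy: iterate y from -50 to 50, compute RHS = 7·y³ + 17, and check whether it is a (positive or negative) perfect cube.
Check small values of y:
  y = 0: RHS = 17 is not a perfect cube.
  y = 1: RHS = 24 is not a perfect cube.
  y = -1: RHS = 10 is not a perfect cube.
  y = 2: RHS = 73 is not a perfect cube.
  y = -2: RHS = -39 is not a perfect cube.
  y = 3: RHS = 206 is not a perfect cube.
  y = -3: RHS = -172 is not a perfect cube.
Continuing the search up to |y| = 50 finds no solutions either.
No (x, y) in the scanned range satisfies the equation.

No integer solutions with |y| ≤ 50.


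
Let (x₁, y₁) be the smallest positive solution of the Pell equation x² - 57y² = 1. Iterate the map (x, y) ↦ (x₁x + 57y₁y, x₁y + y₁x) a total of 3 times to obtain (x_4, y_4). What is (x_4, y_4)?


Step 1: Find the fundamental solution (x₁, y₁) of x² - 57y² = 1.
  Expand √57 as a continued fraction. a₀ = ⌊√57⌋ = 7; iterate m_{k+1} = d_k·a_k − m_k, d_{k+1} = (57 − m_{k+1}²)/d_k, a_{k+1} = ⌊(a₀ + m_{k+1})/d_{k+1}⌋ (starting m₀ = 0, d₀ = 1), with convergents p_k = a_k·p_{k-1} + p_{k-2}, q_k = a_k·q_{k-1} + q_{k-2} (p₋₁ = 1, q₋₁ = 0):
  k = 0: a₀ = 7; p₀/q₀ = 7/1; p₀² − 57·q₀² = 49 − 57 = -8.
  k = 1: m = 7, d = 8, a = ⌊(7 + 7)/8⌋ = 1; p/q = (1·7 + 1)/(1·1 + 0) = 8/1; p² − 57·q² = 64 − 57 = 7.
  k = 2: m = 1, d = 7, a = ⌊(7 + 1)/7⌋ = 1; p/q = (1·8 + 7)/(1·1 + 1) = 15/2; p² − 57·q² = 225 − 228 = -3.
  k = 3: m = 6, d = 3, a = ⌊(7 + 6)/3⌋ = 4; p/q = (4·15 + 8)/(4·2 + 1) = 68/9; p² − 57·q² = 4624 − 4617 = 7.
  k = 4: m = 6, d = 7, a = ⌊(7 + 6)/7⌋ = 1; p/q = (1·68 + 15)/(1·9 + 2) = 83/11; p² − 57·q² = 6889 − 6897 = -8.
  k = 5: m = 1, d = 8, a = ⌊(7 + 1)/8⌋ = 1; p/q = (1·83 + 68)/(1·11 + 9) = 151/20; p² − 57·q² = 22801 − 22800 = 1.
  The first convergent with p² − 57·q² = 1 gives the fundamental solution (x₁, y₁) = (151, 20).
Step 2: Apply the recurrence (x_{n+1}, y_{n+1}) = (x₁x_n + 57y₁y_n, x₁y_n + y₁x_n) repeatedly.
  From (x_1, y_1) = (151, 20): x_2 = 151·151 + 57·20·20 = 45601; y_2 = 151·20 + 20·151 = 6040.
  From (x_2, y_2) = (45601, 6040): x_3 = 151·45601 + 57·20·6040 = 13771351; y_3 = 151·6040 + 20·45601 = 1824060.
  From (x_3, y_3) = (13771351, 1824060): x_4 = 151·13771351 + 57·20·1824060 = 4158902401; y_4 = 151·1824060 + 20·13771351 = 550860080.
Step 3: Verify x_4² - 57·y_4² = 17296469181043564801 - 17296469181043564800 = 1 (should be 1). ✓

(x_1, y_1) = (151, 20); (x_4, y_4) = (4158902401, 550860080).


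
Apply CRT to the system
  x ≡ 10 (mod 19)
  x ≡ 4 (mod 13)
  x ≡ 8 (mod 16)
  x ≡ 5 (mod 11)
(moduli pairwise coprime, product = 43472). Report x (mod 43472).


Product of moduli M = 19 · 13 · 16 · 11 = 43472.
Merge one congruence at a time:
  Start: x ≡ 10 (mod 19).
  Combine with x ≡ 4 (mod 13); new modulus lcm = 247.
    Write x = 10 + 19·t and substitute into x ≡ 4 (mod 13): 19·t ≡ 4 − 10 = -6 (mod 13).
    Reduce coefficients mod 13: 6·t ≡ 7 (mod 13).
    The inverse of 6 mod 13 is 11 (since 6·11 = 66 = 5·13 + 1), so t ≡ 11·7 = 77 ≡ 12 (mod 13).
    Then x = 10 + 19·12 = 238, valid modulo lcm(19, 13) = 247: x ≡ 238 (mod 247).
  Combine with x ≡ 8 (mod 16); new modulus lcm = 3952.
    Write x = 238 + 247·t and substitute into x ≡ 8 (mod 16): 247·t ≡ 8 − 238 = -230 (mod 16).
    Reduce coefficients mod 16: 7·t ≡ 10 (mod 16).
    The inverse of 7 mod 16 is 7 (since 7·7 = 49 = 3·16 + 1), so t ≡ 7·10 = 70 ≡ 6 (mod 16).
    Then x = 238 + 247·6 = 1720, valid modulo lcm(247, 16) = 3952: x ≡ 1720 (mod 3952).
  Combine with x ≡ 5 (mod 11); new modulus lcm = 43472.
    Write x = 1720 + 3952·t and substitute into x ≡ 5 (mod 11): 3952·t ≡ 5 − 1720 = -1715 (mod 11).
    Reduce coefficients mod 11: 3·t ≡ 1 (mod 11).
    The inverse of 3 mod 11 is 4 (since 3·4 = 12 = 1·11 + 1), so t ≡ 4·1 = 4 ≡ 4 (mod 11).
    Then x = 1720 + 3952·4 = 17528, valid modulo lcm(3952, 11) = 43472: x ≡ 17528 (mod 43472).
Verify against each original: 17528 mod 19 = 10, 17528 mod 13 = 4, 17528 mod 16 = 8, 17528 mod 11 = 5.

x ≡ 17528 (mod 43472).


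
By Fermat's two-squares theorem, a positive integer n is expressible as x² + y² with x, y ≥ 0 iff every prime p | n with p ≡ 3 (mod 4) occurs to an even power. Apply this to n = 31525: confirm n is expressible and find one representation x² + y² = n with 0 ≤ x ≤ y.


Step 1: Factor n = 31525 = 5^2 · 13 · 97.
Step 2: Check the mod-4 condition on each prime factor: 5 ≡ 1 (mod 4), exponent 2; 13 ≡ 1 (mod 4), exponent 1; 97 ≡ 1 (mod 4), exponent 1.
All primes ≡ 3 (mod 4) appear to even exponent (or don't appear), so by the two-squares theorem n IS expressible as a sum of two squares.
Step 3: Build a representation. Group n = k² · m with k = 5 and m = 13 · 97 = 1261 (a product of primes ≡ 1 (mod 4)); a representation of m scales to one of n via (k·x)² + (k·y)² = k²(x² + y²). Each prime p ≡ 1 (mod 4) is itself a sum of two squares; find a² by testing p − a² for a perfect square:
  13: 13 − 1² = 12, 13 − 2² = 9 = 3² ⇒ 13 = 2² + 3².
  97: 97 − 1² = 96, 97 − 2² = 93, 97 − 3² = 88, 97 − 4² = 81 = 9² ⇒ 97 = 4² + 9².
  Combine using the Brahmagupta–Fibonacci identity (a² + b²)(c² + d²) = (ac − bd)² + (ad + bc)² = (ac + bd)² + (ad − bc)²:
  13 · 97 = 1261: from (2² + 3²)(4² + 9²), take (2·4 − 3·9, 2·9 + 3·4) = (8 − 27, 18 + 12) = (-19, 30); dropping signs (only squares matter) gives (19, 30); check 19² + 30² = 361 + 900 = 1261 ✓.
  Scale by k = 5: (5·19, 5·30) = (95, 150).
Step 4: Order so x ≤ y and verify: 95² + 150² = 9025 + 22500 = 31525 = n. ✓

n = 31525 = 95² + 150² (one valid representation with x ≤ y).


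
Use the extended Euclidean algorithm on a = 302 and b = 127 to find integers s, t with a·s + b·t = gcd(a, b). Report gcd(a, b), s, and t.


Euclidean algorithm on (302, 127) — divide until remainder is 0:
  302 = 2 · 127 + 48
  127 = 2 · 48 + 31
  48 = 1 · 31 + 17
  31 = 1 · 17 + 14
  17 = 1 · 14 + 3
  14 = 4 · 3 + 2
  3 = 1 · 2 + 1
  2 = 2 · 1 + 0
gcd(302, 127) = 1.
Track Bezout coefficients alongside the remainders: start with r₀ = 302 = a·1 + b·0 (s = 1, t = 0) and r₁ = 127 = a·0 + b·1 (s = 0, t = 1); each new remainder r_{k+1} = r_{k-1} − q_k·r_k inherits s_{k+1} = s_{k-1} − q_k·s_k, t_{k+1} = t_{k-1} − q_k·t_k, so r_k = a·s_k + b·t_k at every step:
  q = 2: r = 48, s = 1 − 2·0 = 1, t = 0 − 2·1 = -2  (check: 302·1 + 127·(-2) = 48)
  q = 2: r = 31, s = 0 − 2·1 = -2, t = 1 − 2·(-2) = 5  (check: 302·(-2) + 127·5 = 31)
  q = 1: r = 17, s = 1 − 1·(-2) = 3, t = -2 − 1·5 = -7  (check: 302·3 + 127·(-7) = 17)
  q = 1: r = 14, s = -2 − 1·3 = -5, t = 5 − 1·(-7) = 12  (check: 302·(-5) + 127·12 = 14)
  q = 1: r = 3, s = 3 − 1·(-5) = 8, t = -7 − 1·12 = -19  (check: 302·8 + 127·(-19) = 3)
  q = 4: r = 2, s = -5 − 4·8 = -37, t = 12 − 4·(-19) = 88  (check: 302·(-37) + 127·88 = 2)
  q = 1: r = 1, s = 8 − 1·(-37) = 45, t = -19 − 1·88 = -107  (check: 302·45 + 127·(-107) = 1)
The row with r = 1 (the gcd) gives the Bezout coefficients s = 45, t = -107.
Result: 302 · (45) + 127 · (-107) = 1.

gcd(302, 127) = 1; s = 45, t = -107 (check: 302·45 + 127·(-107) = 1).
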